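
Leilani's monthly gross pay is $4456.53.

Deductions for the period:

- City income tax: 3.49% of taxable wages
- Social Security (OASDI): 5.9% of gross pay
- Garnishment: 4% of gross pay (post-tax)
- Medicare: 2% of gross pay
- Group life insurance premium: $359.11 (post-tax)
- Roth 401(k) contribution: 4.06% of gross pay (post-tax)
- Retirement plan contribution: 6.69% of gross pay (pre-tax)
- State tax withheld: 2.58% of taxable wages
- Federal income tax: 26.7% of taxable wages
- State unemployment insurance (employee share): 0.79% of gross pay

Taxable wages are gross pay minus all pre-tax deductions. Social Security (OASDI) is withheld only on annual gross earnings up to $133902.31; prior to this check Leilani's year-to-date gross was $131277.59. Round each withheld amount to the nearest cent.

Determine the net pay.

$1798.17

Retirement plan contribution: $4456.53 × 0.0669 = $298.14
Taxable wages = $4456.53 − $298.14 = $4158.39
State tax withheld: $4158.39 × 0.0258 = $107.29
City income tax: $4158.39 × 0.0349 = $145.13
Federal income tax: $4158.39 × 0.267 = $1110.29
Social Security (OASDI): only $133902.31 − $131277.59 = $2624.72 of this check is subject → $2624.72 × 0.059 = $154.86
State unemployment insurance (employee share): $4456.53 × 0.0079 = $35.21
Medicare: $4456.53 × 0.02 = $89.13
Roth 401(k) contribution: $4456.53 × 0.0406 = $180.94
Group life insurance premium: $359.11
Garnishment: $4456.53 × 0.04 = $178.26
Total deductions = $298.14 + $107.29 + $145.13 + $1110.29 + $154.86 + $35.21 + $89.13 + $180.94 + $359.11 + $178.26 = $2658.36
Net pay = $4456.53 − $2658.36 = $1798.17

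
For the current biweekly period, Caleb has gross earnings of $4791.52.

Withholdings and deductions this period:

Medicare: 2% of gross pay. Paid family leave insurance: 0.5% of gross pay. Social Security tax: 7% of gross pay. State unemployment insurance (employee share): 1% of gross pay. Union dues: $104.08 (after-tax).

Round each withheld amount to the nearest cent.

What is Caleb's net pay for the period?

$4184.32

Paid family leave insurance: $4791.52 × 0.005 = $23.96
Medicare: $4791.52 × 0.02 = $95.83
State unemployment insurance (employee share): $4791.52 × 0.01 = $47.92
Social Security tax: $4791.52 × 0.07 = $335.41
Union dues: $104.08
Total deductions = $23.96 + $95.83 + $47.92 + $335.41 + $104.08 = $607.20
Net pay = $4791.52 − $607.20 = $4184.32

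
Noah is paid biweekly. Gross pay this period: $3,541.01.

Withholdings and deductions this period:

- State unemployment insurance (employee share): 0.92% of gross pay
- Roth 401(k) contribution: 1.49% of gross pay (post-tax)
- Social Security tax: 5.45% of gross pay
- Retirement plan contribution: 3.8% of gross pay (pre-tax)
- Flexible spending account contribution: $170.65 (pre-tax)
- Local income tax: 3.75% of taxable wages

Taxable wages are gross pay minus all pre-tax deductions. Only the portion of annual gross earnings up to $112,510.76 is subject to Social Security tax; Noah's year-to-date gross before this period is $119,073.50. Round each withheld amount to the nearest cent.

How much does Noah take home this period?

Flexible spending account contribution: $170.65
Retirement plan contribution: $3,541.01 × 0.038 = $134.56
Pre-tax total = $170.65 + $134.56 = $305.21
Taxable wages = $3,541.01 − $305.21 = $3,235.80
Local income tax: $3,235.80 × 0.0375 = $121.34
State unemployment insurance (employee share): $3,541.01 × 0.0092 = $32.58
Social Security tax: annual cap $112,510.76 already reached (YTD $119,073.50), so $0.00
Roth 401(k) contribution: $3,541.01 × 0.0149 = $52.76
Total deductions = $170.65 + $134.56 + $121.34 + $32.58 + $0.00 + $52.76 = $511.89
Net pay = $3,541.01 − $511.89 = $3,029.12

$3,029.12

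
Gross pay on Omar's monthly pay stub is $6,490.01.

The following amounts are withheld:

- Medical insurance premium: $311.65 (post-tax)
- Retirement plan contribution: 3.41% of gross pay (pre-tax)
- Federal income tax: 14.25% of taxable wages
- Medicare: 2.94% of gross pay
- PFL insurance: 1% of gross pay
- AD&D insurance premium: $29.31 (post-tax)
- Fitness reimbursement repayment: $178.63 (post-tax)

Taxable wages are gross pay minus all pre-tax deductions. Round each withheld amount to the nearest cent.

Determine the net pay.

$4,600.11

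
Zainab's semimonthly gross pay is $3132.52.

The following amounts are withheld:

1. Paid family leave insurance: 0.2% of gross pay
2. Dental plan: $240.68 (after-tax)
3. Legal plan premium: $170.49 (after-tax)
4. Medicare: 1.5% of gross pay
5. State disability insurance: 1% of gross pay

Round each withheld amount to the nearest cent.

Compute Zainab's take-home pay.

$2636.76

Medicare: $3132.52 × 0.015 = $46.99
Paid family leave insurance: $3132.52 × 0.002 = $6.27
State disability insurance: $3132.52 × 0.01 = $31.33
Dental plan: $240.68
Legal plan premium: $170.49
Total deductions = $46.99 + $6.27 + $31.33 + $240.68 + $170.49 = $495.76
Net pay = $3132.52 − $495.76 = $2636.76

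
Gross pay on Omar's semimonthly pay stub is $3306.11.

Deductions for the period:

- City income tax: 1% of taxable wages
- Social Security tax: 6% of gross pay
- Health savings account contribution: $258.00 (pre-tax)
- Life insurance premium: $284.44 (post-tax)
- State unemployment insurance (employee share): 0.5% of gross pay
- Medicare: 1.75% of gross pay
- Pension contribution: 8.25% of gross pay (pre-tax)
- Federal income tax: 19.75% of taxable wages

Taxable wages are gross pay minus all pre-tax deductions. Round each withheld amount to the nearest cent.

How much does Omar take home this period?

$1642.28

Health savings account contribution: $258.00
Pension contribution: $3306.11 × 0.0825 = $272.75
Pre-tax total = $258.00 + $272.75 = $530.75
Taxable wages = $3306.11 − $530.75 = $2775.36
City income tax: $2775.36 × 0.01 = $27.75
Federal income tax: $2775.36 × 0.1975 = $548.13
Social Security tax: $3306.11 × 0.06 = $198.37
State unemployment insurance (employee share): $3306.11 × 0.005 = $16.53
Medicare: $3306.11 × 0.0175 = $57.86
Life insurance premium: $284.44
Total deductions = $258.00 + $272.75 + $27.75 + $548.13 + $198.37 + $16.53 + $57.86 + $284.44 = $1663.83
Net pay = $3306.11 − $1663.83 = $1642.28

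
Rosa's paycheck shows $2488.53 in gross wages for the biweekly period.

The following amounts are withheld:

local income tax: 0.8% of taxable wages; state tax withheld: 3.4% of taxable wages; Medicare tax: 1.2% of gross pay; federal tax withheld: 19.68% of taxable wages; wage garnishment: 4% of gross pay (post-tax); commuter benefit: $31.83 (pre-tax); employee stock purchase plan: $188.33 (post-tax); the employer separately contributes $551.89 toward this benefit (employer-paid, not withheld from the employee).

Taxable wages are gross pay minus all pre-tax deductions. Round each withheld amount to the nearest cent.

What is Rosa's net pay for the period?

Commuter benefit: $31.83
Taxable wages = $2488.53 − $31.83 = $2456.70
Local income tax: $2456.70 × 0.008 = $19.65
State tax withheld: $2456.70 × 0.034 = $83.53
Federal tax withheld: $2456.70 × 0.1968 = $483.48
Medicare tax: $2488.53 × 0.012 = $29.86
Wage garnishment: $2488.53 × 0.04 = $99.54
Employee stock purchase plan: $188.33
(Employer's $551.89 toward employee stock purchase plan is not withheld from the employee.)
Total deductions = $31.83 + $19.65 + $83.53 + $483.48 + $29.86 + $99.54 + $188.33 = $936.22
Net pay = $2488.53 − $936.22 = $1552.31

$1552.31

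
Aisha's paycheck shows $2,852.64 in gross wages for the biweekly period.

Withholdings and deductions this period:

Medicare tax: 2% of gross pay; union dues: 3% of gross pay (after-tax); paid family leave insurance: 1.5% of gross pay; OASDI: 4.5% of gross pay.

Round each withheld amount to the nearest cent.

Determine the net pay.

$2,538.85

Paid family leave insurance: $2,852.64 × 0.015 = $42.79
OASDI: $2,852.64 × 0.045 = $128.37
Medicare tax: $2,852.64 × 0.02 = $57.05
Union dues: $2,852.64 × 0.03 = $85.58
Total deductions = $42.79 + $128.37 + $57.05 + $85.58 = $313.79
Net pay = $2,852.64 − $313.79 = $2,538.85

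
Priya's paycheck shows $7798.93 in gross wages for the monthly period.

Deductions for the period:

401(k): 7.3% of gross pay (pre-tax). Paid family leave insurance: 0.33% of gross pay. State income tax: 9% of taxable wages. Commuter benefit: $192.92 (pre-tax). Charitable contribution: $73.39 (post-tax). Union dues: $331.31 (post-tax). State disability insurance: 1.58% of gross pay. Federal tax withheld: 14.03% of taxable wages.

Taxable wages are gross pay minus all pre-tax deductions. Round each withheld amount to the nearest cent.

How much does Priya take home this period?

401(k): $7798.93 × 0.073 = $569.32
Commuter benefit: $192.92
Pre-tax total = $569.32 + $192.92 = $762.24
Taxable wages = $7798.93 − $762.24 = $7036.69
Federal tax withheld: $7036.69 × 0.1403 = $987.25
State income tax: $7036.69 × 0.09 = $633.30
State disability insurance: $7798.93 × 0.0158 = $123.22
Paid family leave insurance: $7798.93 × 0.0033 = $25.74
Charitable contribution: $73.39
Union dues: $331.31
Total deductions = $569.32 + $192.92 + $987.25 + $633.30 + $123.22 + $25.74 + $73.39 + $331.31 = $2936.45
Net pay = $7798.93 − $2936.45 = $4862.48

$4862.48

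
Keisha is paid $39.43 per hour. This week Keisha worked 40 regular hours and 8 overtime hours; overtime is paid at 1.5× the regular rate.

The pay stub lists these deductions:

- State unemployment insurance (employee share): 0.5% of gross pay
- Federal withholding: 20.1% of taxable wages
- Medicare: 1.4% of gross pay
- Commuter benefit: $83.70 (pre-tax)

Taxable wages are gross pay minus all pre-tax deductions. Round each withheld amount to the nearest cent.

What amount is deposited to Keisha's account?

$1532.40

Regular pay: 40 × $39.43 = $1577.20
Overtime pay: 8 × $39.43 × 1.5 = $473.16
Gross pay = $1577.20 + $473.16 = $2050.36
Commuter benefit: $83.70
Taxable wages = $2050.36 − $83.70 = $1966.66
Federal withholding: $1966.66 × 0.201 = $395.30
State unemployment insurance (employee share): $2050.36 × 0.005 = $10.25
Medicare: $2050.36 × 0.014 = $28.71
Total deductions = $83.70 + $395.30 + $10.25 + $28.71 = $517.96
Net pay = $2050.36 − $517.96 = $1532.40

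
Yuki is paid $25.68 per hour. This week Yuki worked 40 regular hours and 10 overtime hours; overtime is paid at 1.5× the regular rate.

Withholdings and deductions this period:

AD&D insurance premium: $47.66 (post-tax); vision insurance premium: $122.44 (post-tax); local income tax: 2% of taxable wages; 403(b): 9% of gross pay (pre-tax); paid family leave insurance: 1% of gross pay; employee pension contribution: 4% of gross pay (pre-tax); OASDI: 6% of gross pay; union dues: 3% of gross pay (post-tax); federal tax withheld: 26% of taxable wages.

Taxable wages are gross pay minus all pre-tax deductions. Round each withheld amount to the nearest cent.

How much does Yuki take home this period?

$573.39

Regular pay: 40 × $25.68 = $1,027.20
Overtime pay: 10 × $25.68 × 1.5 = $385.20
Gross pay = $1,027.20 + $385.20 = $1,412.40
Employee pension contribution: $1,412.40 × 0.04 = $56.50
403(b): $1,412.40 × 0.09 = $127.12
Pre-tax total = $56.50 + $127.12 = $183.62
Taxable wages = $1,412.40 − $183.62 = $1,228.78
Local income tax: $1,228.78 × 0.02 = $24.58
Federal tax withheld: $1,228.78 × 0.26 = $319.48
Paid family leave insurance: $1,412.40 × 0.01 = $14.12
OASDI: $1,412.40 × 0.06 = $84.74
Union dues: $1,412.40 × 0.03 = $42.37
AD&D insurance premium: $47.66
Vision insurance premium: $122.44
Total deductions = $56.50 + $127.12 + $24.58 + $319.48 + $14.12 + $84.74 + $42.37 + $47.66 + $122.44 = $839.01
Net pay = $1,412.40 − $839.01 = $573.39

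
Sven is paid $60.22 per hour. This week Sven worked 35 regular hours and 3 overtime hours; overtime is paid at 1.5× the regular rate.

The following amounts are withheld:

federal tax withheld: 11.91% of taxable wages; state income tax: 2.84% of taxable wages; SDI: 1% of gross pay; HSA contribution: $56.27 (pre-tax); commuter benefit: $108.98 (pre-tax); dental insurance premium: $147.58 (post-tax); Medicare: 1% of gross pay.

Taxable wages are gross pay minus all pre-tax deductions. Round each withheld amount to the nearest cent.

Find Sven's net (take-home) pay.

Regular pay: 35 × $60.22 = $2,107.70
Overtime pay: 3 × $60.22 × 1.5 = $270.99
Gross pay = $2,107.70 + $270.99 = $2,378.69
Commuter benefit: $108.98
HSA contribution: $56.27
Pre-tax total = $108.98 + $56.27 = $165.25
Taxable wages = $2,378.69 − $165.25 = $2,213.44
State income tax: $2,213.44 × 0.0284 = $62.86
Federal tax withheld: $2,213.44 × 0.1191 = $263.62
SDI: $2,378.69 × 0.01 = $23.79
Medicare: $2,378.69 × 0.01 = $23.79
Dental insurance premium: $147.58
Total deductions = $108.98 + $56.27 + $62.86 + $263.62 + $23.79 + $23.79 + $147.58 = $686.89
Net pay = $2,378.69 − $686.89 = $1,691.80

$1,691.80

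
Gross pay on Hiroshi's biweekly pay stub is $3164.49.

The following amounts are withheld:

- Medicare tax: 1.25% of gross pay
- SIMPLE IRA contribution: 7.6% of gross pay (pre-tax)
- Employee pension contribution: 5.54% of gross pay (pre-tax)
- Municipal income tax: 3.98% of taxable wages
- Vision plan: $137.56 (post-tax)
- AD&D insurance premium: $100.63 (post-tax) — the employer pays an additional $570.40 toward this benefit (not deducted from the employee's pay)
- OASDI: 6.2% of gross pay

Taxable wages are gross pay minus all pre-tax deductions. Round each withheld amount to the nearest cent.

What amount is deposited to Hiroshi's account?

$2165.33

Employee pension contribution: $3164.49 × 0.0554 = $175.31
SIMPLE IRA contribution: $3164.49 × 0.076 = $240.50
Pre-tax total = $175.31 + $240.50 = $415.81
Taxable wages = $3164.49 − $415.81 = $2748.68
Municipal income tax: $2748.68 × 0.0398 = $109.40
Medicare tax: $3164.49 × 0.0125 = $39.56
OASDI: $3164.49 × 0.062 = $196.20
Vision plan: $137.56
AD&D insurance premium: $100.63
(Employer's $570.40 toward AD&D insurance premium is not withheld from the employee.)
Total deductions = $175.31 + $240.50 + $109.40 + $39.56 + $196.20 + $137.56 + $100.63 = $999.16
Net pay = $3164.49 − $999.16 = $2165.33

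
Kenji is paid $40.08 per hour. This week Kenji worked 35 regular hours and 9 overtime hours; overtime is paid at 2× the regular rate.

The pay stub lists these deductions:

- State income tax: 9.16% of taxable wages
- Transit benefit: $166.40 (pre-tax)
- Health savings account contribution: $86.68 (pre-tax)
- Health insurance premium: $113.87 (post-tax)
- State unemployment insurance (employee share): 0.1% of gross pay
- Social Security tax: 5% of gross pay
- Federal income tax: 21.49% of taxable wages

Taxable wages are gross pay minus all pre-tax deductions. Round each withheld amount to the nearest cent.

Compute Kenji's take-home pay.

Regular pay: 35 × $40.08 = $1402.80
Overtime pay: 9 × $40.08 × 2 = $721.44
Gross pay = $1402.80 + $721.44 = $2124.24
Transit benefit: $166.40
Health savings account contribution: $86.68
Pre-tax total = $166.40 + $86.68 = $253.08
Taxable wages = $2124.24 − $253.08 = $1871.16
Federal income tax: $1871.16 × 0.2149 = $402.11
State income tax: $1871.16 × 0.0916 = $171.40
State unemployment insurance (employee share): $2124.24 × 0.001 = $2.12
Social Security tax: $2124.24 × 0.05 = $106.21
Health insurance premium: $113.87
Total deductions = $166.40 + $86.68 + $402.11 + $171.40 + $2.12 + $106.21 + $113.87 = $1048.79
Net pay = $2124.24 − $1048.79 = $1075.45

$1075.45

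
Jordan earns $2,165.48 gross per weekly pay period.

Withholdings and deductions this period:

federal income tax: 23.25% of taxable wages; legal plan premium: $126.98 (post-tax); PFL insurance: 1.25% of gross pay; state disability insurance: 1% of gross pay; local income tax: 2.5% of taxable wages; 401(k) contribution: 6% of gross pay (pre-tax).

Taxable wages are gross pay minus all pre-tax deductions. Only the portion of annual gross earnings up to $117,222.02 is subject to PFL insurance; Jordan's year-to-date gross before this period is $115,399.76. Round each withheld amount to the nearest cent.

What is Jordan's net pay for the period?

401(k) contribution: $2,165.48 × 0.06 = $129.93
Taxable wages = $2,165.48 − $129.93 = $2,035.55
Federal income tax: $2,035.55 × 0.2325 = $473.27
Local income tax: $2,035.55 × 0.025 = $50.89
PFL insurance: only $117,222.02 − $115,399.76 = $1,822.26 of this check is subject → $1,822.26 × 0.0125 = $22.78
State disability insurance: $2,165.48 × 0.01 = $21.65
Legal plan premium: $126.98
Total deductions = $129.93 + $473.27 + $50.89 + $22.78 + $21.65 + $126.98 = $825.50
Net pay = $2,165.48 − $825.50 = $1,339.98

$1,339.98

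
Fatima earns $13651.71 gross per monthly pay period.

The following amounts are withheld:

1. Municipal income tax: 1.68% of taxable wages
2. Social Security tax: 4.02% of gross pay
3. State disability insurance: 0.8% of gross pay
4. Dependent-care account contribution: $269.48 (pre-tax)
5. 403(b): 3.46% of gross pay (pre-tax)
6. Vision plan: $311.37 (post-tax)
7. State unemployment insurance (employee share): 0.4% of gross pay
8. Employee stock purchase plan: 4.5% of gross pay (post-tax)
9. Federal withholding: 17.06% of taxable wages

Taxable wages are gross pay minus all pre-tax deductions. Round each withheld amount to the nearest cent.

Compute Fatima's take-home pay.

Dependent-care account contribution: $269.48
403(b): $13651.71 × 0.0346 = $472.35
Pre-tax total = $269.48 + $472.35 = $741.83
Taxable wages = $13651.71 − $741.83 = $12909.88
Federal withholding: $12909.88 × 0.1706 = $2202.43
Municipal income tax: $12909.88 × 0.0168 = $216.89
State unemployment insurance (employee share): $13651.71 × 0.004 = $54.61
Social Security tax: $13651.71 × 0.0402 = $548.80
State disability insurance: $13651.71 × 0.008 = $109.21
Vision plan: $311.37
Employee stock purchase plan: $13651.71 × 0.045 = $614.33
Total deductions = $269.48 + $472.35 + $2202.43 + $216.89 + $54.61 + $548.80 + $109.21 + $311.37 + $614.33 = $4799.47
Net pay = $13651.71 − $4799.47 = $8852.24

$8852.24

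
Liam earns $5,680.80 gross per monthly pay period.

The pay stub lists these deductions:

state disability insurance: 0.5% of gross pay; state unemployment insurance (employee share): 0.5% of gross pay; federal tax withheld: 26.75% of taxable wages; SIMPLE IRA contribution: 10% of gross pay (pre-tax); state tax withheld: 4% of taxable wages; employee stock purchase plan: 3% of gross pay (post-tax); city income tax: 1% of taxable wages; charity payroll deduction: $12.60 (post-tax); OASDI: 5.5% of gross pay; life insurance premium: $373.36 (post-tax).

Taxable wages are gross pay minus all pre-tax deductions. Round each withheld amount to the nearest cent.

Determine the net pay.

$2,563.81

SIMPLE IRA contribution: $5,680.80 × 0.1 = $568.08
Taxable wages = $5,680.80 − $568.08 = $5,112.72
Federal tax withheld: $5,112.72 × 0.2675 = $1,367.65
City income tax: $5,112.72 × 0.01 = $51.13
State tax withheld: $5,112.72 × 0.04 = $204.51
State disability insurance: $5,680.80 × 0.005 = $28.40
State unemployment insurance (employee share): $5,680.80 × 0.005 = $28.40
OASDI: $5,680.80 × 0.055 = $312.44
Charity payroll deduction: $12.60
Employee stock purchase plan: $5,680.80 × 0.03 = $170.42
Life insurance premium: $373.36
Total deductions = $568.08 + $1,367.65 + $51.13 + $204.51 + $28.40 + $28.40 + $312.44 + $12.60 + $170.42 + $373.36 = $3,116.99
Net pay = $5,680.80 − $3,116.99 = $2,563.81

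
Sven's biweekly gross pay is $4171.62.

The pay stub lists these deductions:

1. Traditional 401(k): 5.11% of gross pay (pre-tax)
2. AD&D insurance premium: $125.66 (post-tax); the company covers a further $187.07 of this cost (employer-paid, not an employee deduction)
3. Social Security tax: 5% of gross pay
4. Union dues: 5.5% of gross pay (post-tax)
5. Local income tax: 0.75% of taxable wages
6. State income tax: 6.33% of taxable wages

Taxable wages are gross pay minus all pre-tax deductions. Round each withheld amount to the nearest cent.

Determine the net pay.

$3114.51

Traditional 401(k): $4171.62 × 0.0511 = $213.17
Taxable wages = $4171.62 − $213.17 = $3958.45
Local income tax: $3958.45 × 0.0075 = $29.69
State income tax: $3958.45 × 0.0633 = $250.57
Social Security tax: $4171.62 × 0.05 = $208.58
Union dues: $4171.62 × 0.055 = $229.44
AD&D insurance premium: $125.66
(Employer's $187.07 toward AD&D insurance premium is not withheld from the employee.)
Total deductions = $213.17 + $29.69 + $250.57 + $208.58 + $229.44 + $125.66 = $1057.11
Net pay = $4171.62 − $1057.11 = $3114.51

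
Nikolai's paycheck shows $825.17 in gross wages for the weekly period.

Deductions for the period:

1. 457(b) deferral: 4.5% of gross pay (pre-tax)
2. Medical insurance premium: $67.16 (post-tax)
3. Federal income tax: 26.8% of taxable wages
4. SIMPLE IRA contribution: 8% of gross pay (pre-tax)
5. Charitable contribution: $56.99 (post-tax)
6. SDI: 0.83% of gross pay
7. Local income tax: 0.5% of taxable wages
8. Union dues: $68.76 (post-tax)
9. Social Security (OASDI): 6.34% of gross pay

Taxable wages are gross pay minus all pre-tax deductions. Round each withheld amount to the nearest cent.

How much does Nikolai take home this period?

457(b) deferral: $825.17 × 0.045 = $37.13
SIMPLE IRA contribution: $825.17 × 0.08 = $66.01
Pre-tax total = $37.13 + $66.01 = $103.14
Taxable wages = $825.17 − $103.14 = $722.03
Local income tax: $722.03 × 0.005 = $3.61
Federal income tax: $722.03 × 0.268 = $193.50
SDI: $825.17 × 0.0083 = $6.85
Social Security (OASDI): $825.17 × 0.0634 = $52.32
Charitable contribution: $56.99
Union dues: $68.76
Medical insurance premium: $67.16
Total deductions = $37.13 + $66.01 + $3.61 + $193.50 + $6.85 + $52.32 + $56.99 + $68.76 + $67.16 = $552.33
Net pay = $825.17 − $552.33 = $272.84

$272.84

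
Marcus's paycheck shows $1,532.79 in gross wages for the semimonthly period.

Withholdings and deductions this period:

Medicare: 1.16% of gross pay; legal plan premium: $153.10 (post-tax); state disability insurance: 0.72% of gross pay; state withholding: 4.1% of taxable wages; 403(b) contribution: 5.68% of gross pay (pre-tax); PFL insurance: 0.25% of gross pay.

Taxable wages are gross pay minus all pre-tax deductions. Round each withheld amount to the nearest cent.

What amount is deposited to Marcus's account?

403(b) contribution: $1,532.79 × 0.0568 = $87.06
Taxable wages = $1,532.79 − $87.06 = $1,445.73
State withholding: $1,445.73 × 0.041 = $59.27
PFL insurance: $1,532.79 × 0.0025 = $3.83
State disability insurance: $1,532.79 × 0.0072 = $11.04
Medicare: $1,532.79 × 0.0116 = $17.78
Legal plan premium: $153.10
Total deductions = $87.06 + $59.27 + $3.83 + $11.04 + $17.78 + $153.10 = $332.08
Net pay = $1,532.79 − $332.08 = $1,200.71

$1,200.71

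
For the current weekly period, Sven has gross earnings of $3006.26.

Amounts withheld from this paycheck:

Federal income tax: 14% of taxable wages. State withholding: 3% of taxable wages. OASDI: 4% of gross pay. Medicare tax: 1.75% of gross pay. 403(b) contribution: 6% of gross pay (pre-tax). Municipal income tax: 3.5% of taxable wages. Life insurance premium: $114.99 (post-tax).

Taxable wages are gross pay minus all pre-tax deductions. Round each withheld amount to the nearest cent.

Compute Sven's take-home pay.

$1958.72

403(b) contribution: $3006.26 × 0.06 = $180.38
Taxable wages = $3006.26 − $180.38 = $2825.88
Federal income tax: $2825.88 × 0.14 = $395.62
Municipal income tax: $2825.88 × 0.035 = $98.91
State withholding: $2825.88 × 0.03 = $84.78
Medicare tax: $3006.26 × 0.0175 = $52.61
OASDI: $3006.26 × 0.04 = $120.25
Life insurance premium: $114.99
Total deductions = $180.38 + $395.62 + $98.91 + $84.78 + $52.61 + $120.25 + $114.99 = $1047.54
Net pay = $3006.26 − $1047.54 = $1958.72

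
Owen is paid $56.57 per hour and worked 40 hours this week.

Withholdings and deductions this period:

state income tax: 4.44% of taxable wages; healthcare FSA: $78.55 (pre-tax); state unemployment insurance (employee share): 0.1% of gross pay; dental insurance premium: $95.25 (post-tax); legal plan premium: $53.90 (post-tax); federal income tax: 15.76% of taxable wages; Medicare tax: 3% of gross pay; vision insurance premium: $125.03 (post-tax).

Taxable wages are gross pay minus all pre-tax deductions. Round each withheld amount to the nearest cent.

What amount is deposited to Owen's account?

$1398.71

Gross pay: 40 × $56.57 = $2262.80
Healthcare FSA: $78.55
Taxable wages = $2262.80 − $78.55 = $2184.25
State income tax: $2184.25 × 0.0444 = $96.98
Federal income tax: $2184.25 × 0.1576 = $344.24
Medicare tax: $2262.80 × 0.03 = $67.88
State unemployment insurance (employee share): $2262.80 × 0.001 = $2.26
Vision insurance premium: $125.03
Dental insurance premium: $95.25
Legal plan premium: $53.90
Total deductions = $78.55 + $96.98 + $344.24 + $67.88 + $2.26 + $125.03 + $95.25 + $53.90 = $864.09
Net pay = $2262.80 − $864.09 = $1398.71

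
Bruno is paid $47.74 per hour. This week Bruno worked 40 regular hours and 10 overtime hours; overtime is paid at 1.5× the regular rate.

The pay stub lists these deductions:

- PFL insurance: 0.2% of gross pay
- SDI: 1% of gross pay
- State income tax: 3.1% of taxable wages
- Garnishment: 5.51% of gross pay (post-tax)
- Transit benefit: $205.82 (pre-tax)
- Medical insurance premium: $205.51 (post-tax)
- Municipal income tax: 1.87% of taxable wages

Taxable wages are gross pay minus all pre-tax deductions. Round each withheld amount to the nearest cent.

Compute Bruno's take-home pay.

$1917.91

Regular pay: 40 × $47.74 = $1909.60
Overtime pay: 10 × $47.74 × 1.5 = $716.10
Gross pay = $1909.60 + $716.10 = $2625.70
Transit benefit: $205.82
Taxable wages = $2625.70 − $205.82 = $2419.88
Municipal income tax: $2419.88 × 0.0187 = $45.25
State income tax: $2419.88 × 0.031 = $75.02
PFL insurance: $2625.70 × 0.002 = $5.25
SDI: $2625.70 × 0.01 = $26.26
Medical insurance premium: $205.51
Garnishment: $2625.70 × 0.0551 = $144.68
Total deductions = $205.82 + $45.25 + $75.02 + $5.25 + $26.26 + $205.51 + $144.68 = $707.79
Net pay = $2625.70 − $707.79 = $1917.91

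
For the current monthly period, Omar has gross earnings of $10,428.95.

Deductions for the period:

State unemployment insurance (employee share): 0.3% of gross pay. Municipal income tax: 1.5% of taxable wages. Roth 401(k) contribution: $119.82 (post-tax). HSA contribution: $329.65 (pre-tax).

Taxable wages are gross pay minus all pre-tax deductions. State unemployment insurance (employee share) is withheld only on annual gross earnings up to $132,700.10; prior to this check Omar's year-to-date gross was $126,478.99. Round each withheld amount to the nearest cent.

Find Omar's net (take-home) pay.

$9,809.33

HSA contribution: $329.65
Taxable wages = $10,428.95 − $329.65 = $10,099.30
Municipal income tax: $10,099.30 × 0.015 = $151.49
State unemployment insurance (employee share): only $132,700.10 − $126,478.99 = $6,221.11 of this check is subject → $6,221.11 × 0.003 = $18.66
Roth 401(k) contribution: $119.82
Total deductions = $329.65 + $151.49 + $18.66 + $119.82 = $619.62
Net pay = $10,428.95 − $619.62 = $9,809.33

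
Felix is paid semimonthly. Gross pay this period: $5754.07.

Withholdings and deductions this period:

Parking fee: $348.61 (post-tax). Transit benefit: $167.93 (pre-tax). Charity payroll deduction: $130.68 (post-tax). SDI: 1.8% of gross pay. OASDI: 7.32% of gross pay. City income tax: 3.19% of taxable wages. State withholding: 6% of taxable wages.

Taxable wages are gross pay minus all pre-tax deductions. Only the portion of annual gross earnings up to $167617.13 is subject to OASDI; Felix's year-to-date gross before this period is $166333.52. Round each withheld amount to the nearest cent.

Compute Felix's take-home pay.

$4395.95

Transit benefit: $167.93
Taxable wages = $5754.07 − $167.93 = $5586.14
State withholding: $5586.14 × 0.06 = $335.17
City income tax: $5586.14 × 0.0319 = $178.20
OASDI: only $167617.13 − $166333.52 = $1283.61 of this check is subject → $1283.61 × 0.0732 = $93.96
SDI: $5754.07 × 0.018 = $103.57
Charity payroll deduction: $130.68
Parking fee: $348.61
Total deductions = $167.93 + $335.17 + $178.20 + $93.96 + $103.57 + $130.68 + $348.61 = $1358.12
Net pay = $5754.07 − $1358.12 = $4395.95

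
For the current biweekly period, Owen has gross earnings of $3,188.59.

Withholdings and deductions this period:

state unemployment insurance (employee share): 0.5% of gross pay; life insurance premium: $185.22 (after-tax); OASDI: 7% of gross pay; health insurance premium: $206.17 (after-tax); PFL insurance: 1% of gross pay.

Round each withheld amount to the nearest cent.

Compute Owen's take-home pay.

$2,526.17

PFL insurance: $3,188.59 × 0.01 = $31.89
OASDI: $3,188.59 × 0.07 = $223.20
State unemployment insurance (employee share): $3,188.59 × 0.005 = $15.94
Life insurance premium: $185.22
Health insurance premium: $206.17
Total deductions = $31.89 + $223.20 + $15.94 + $185.22 + $206.17 = $662.42
Net pay = $3,188.59 − $662.42 = $2,526.17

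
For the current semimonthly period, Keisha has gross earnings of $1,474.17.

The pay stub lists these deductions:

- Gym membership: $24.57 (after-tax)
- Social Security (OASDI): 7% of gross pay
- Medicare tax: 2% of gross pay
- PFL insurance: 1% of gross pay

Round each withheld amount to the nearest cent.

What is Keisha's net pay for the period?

$1,302.19

Social Security (OASDI): $1,474.17 × 0.07 = $103.19
Medicare tax: $1,474.17 × 0.02 = $29.48
PFL insurance: $1,474.17 × 0.01 = $14.74
Gym membership: $24.57
Total deductions = $103.19 + $29.48 + $14.74 + $24.57 = $171.98
Net pay = $1,474.17 − $171.98 = $1,302.19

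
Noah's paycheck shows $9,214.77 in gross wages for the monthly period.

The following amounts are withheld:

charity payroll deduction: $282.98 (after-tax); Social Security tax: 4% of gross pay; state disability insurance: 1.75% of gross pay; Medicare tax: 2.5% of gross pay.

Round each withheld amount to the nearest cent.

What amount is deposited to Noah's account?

$8,171.57

State disability insurance: $9,214.77 × 0.0175 = $161.26
Medicare tax: $9,214.77 × 0.025 = $230.37
Social Security tax: $9,214.77 × 0.04 = $368.59
Charity payroll deduction: $282.98
Total deductions = $161.26 + $230.37 + $368.59 + $282.98 = $1,043.20
Net pay = $9,214.77 − $1,043.20 = $8,171.57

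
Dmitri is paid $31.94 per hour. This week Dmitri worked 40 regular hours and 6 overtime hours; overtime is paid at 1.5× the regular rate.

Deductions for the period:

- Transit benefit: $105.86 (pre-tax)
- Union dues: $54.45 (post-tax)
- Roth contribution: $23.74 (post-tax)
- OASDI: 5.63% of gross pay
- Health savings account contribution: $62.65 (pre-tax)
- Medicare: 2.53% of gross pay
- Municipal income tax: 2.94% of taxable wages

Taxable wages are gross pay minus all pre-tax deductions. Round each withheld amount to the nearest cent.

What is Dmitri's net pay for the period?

$1,149.59

Regular pay: 40 × $31.94 = $1,277.60
Overtime pay: 6 × $31.94 × 1.5 = $287.46
Gross pay = $1,277.60 + $287.46 = $1,565.06
Transit benefit: $105.86
Health savings account contribution: $62.65
Pre-tax total = $105.86 + $62.65 = $168.51
Taxable wages = $1,565.06 − $168.51 = $1,396.55
Municipal income tax: $1,396.55 × 0.0294 = $41.06
OASDI: $1,565.06 × 0.0563 = $88.11
Medicare: $1,565.06 × 0.0253 = $39.60
Union dues: $54.45
Roth contribution: $23.74
Total deductions = $105.86 + $62.65 + $41.06 + $88.11 + $39.60 + $54.45 + $23.74 = $415.47
Net pay = $1,565.06 − $415.47 = $1,149.59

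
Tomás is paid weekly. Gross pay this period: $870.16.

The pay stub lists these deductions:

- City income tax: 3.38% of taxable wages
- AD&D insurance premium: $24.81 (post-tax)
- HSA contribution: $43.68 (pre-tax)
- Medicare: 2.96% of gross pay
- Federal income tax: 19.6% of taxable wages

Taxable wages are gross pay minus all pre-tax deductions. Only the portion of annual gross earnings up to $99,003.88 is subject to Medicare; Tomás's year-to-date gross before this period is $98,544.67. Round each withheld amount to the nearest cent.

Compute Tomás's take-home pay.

$598.15

HSA contribution: $43.68
Taxable wages = $870.16 − $43.68 = $826.48
Federal income tax: $826.48 × 0.196 = $161.99
City income tax: $826.48 × 0.0338 = $27.94
Medicare: only $99,003.88 − $98,544.67 = $459.21 of this check is subject → $459.21 × 0.0296 = $13.59
AD&D insurance premium: $24.81
Total deductions = $43.68 + $161.99 + $27.94 + $13.59 + $24.81 = $272.01
Net pay = $870.16 − $272.01 = $598.15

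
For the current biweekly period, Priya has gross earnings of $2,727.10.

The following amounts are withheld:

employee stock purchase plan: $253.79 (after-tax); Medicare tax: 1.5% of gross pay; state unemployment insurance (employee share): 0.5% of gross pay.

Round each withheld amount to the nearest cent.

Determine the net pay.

State unemployment insurance (employee share): $2,727.10 × 0.005 = $13.64
Medicare tax: $2,727.10 × 0.015 = $40.91
Employee stock purchase plan: $253.79
Total deductions = $13.64 + $40.91 + $253.79 = $308.34
Net pay = $2,727.10 − $308.34 = $2,418.76

$2,418.76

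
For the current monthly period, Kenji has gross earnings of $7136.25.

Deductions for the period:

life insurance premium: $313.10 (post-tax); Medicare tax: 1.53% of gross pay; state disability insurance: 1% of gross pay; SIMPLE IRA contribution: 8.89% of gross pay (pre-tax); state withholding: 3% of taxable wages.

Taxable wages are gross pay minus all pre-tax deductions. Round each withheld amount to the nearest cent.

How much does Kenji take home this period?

SIMPLE IRA contribution: $7136.25 × 0.0889 = $634.41
Taxable wages = $7136.25 − $634.41 = $6501.84
State withholding: $6501.84 × 0.03 = $195.06
State disability insurance: $7136.25 × 0.01 = $71.36
Medicare tax: $7136.25 × 0.0153 = $109.18
Life insurance premium: $313.10
Total deductions = $634.41 + $195.06 + $71.36 + $109.18 + $313.10 = $1323.11
Net pay = $7136.25 − $1323.11 = $5813.14

$5813.14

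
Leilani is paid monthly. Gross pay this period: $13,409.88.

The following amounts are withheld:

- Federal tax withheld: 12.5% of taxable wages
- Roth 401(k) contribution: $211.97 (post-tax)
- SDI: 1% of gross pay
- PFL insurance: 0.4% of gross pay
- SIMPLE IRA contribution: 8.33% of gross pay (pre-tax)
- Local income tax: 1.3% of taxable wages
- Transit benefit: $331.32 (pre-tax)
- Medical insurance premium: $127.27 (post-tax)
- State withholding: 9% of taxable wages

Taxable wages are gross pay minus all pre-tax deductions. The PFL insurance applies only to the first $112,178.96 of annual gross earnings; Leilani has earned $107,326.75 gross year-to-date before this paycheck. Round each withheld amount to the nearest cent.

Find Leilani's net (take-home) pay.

$8,741.54

Transit benefit: $331.32
SIMPLE IRA contribution: $13,409.88 × 0.0833 = $1,117.04
Pre-tax total = $331.32 + $1,117.04 = $1,448.36
Taxable wages = $13,409.88 − $1,448.36 = $11,961.52
Local income tax: $11,961.52 × 0.013 = $155.50
State withholding: $11,961.52 × 0.09 = $1,076.54
Federal tax withheld: $11,961.52 × 0.125 = $1,495.19
SDI: $13,409.88 × 0.01 = $134.10
PFL insurance: only $112,178.96 − $107,326.75 = $4,852.21 of this check is subject → $4,852.21 × 0.004 = $19.41
Medical insurance premium: $127.27
Roth 401(k) contribution: $211.97
Total deductions = $331.32 + $1,117.04 + $155.50 + $1,076.54 + $1,495.19 + $134.10 + $19.41 + $127.27 + $211.97 = $4,668.34
Net pay = $13,409.88 − $4,668.34 = $8,741.54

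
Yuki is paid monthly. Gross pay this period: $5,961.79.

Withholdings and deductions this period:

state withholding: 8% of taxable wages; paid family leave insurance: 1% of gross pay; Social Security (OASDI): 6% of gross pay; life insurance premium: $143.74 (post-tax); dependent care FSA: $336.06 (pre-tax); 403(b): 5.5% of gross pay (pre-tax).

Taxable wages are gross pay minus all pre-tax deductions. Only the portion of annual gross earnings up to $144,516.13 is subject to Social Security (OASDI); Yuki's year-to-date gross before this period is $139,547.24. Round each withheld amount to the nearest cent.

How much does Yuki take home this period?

403(b): $5,961.79 × 0.055 = $327.90
Dependent care FSA: $336.06
Pre-tax total = $327.90 + $336.06 = $663.96
Taxable wages = $5,961.79 − $663.96 = $5,297.83
State withholding: $5,297.83 × 0.08 = $423.83
Social Security (OASDI): only $144,516.13 − $139,547.24 = $4,968.89 of this check is subject → $4,968.89 × 0.06 = $298.13
Paid family leave insurance: $5,961.79 × 0.01 = $59.62
Life insurance premium: $143.74
Total deductions = $327.90 + $336.06 + $423.83 + $298.13 + $59.62 + $143.74 = $1,589.28
Net pay = $5,961.79 − $1,589.28 = $4,372.51

$4,372.51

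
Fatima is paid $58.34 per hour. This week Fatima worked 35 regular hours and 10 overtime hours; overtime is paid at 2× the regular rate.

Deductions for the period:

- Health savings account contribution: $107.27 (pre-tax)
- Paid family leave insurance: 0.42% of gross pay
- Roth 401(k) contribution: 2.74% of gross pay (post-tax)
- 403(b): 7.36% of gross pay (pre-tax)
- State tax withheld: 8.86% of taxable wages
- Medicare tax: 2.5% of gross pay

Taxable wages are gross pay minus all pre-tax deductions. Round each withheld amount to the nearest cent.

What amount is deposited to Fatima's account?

Regular pay: 35 × $58.34 = $2,041.90
Overtime pay: 10 × $58.34 × 2 = $1,166.80
Gross pay = $2,041.90 + $1,166.80 = $3,208.70
Health savings account contribution: $107.27
403(b): $3,208.70 × 0.0736 = $236.16
Pre-tax total = $107.27 + $236.16 = $343.43
Taxable wages = $3,208.70 − $343.43 = $2,865.27
State tax withheld: $2,865.27 × 0.0886 = $253.86
Medicare tax: $3,208.70 × 0.025 = $80.22
Paid family leave insurance: $3,208.70 × 0.0042 = $13.48
Roth 401(k) contribution: $3,208.70 × 0.0274 = $87.92
Total deductions = $107.27 + $236.16 + $253.86 + $80.22 + $13.48 + $87.92 = $778.91
Net pay = $3,208.70 − $778.91 = $2,429.79

$2,429.79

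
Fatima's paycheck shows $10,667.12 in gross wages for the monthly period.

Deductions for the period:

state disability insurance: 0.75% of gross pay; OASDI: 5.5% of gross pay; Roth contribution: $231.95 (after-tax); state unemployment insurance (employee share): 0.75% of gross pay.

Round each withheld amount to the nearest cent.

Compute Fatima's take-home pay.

OASDI: $10,667.12 × 0.055 = $586.69
State disability insurance: $10,667.12 × 0.0075 = $80.00
State unemployment insurance (employee share): $10,667.12 × 0.0075 = $80.00
Roth contribution: $231.95
Total deductions = $586.69 + $80.00 + $80.00 + $231.95 = $978.64
Net pay = $10,667.12 − $978.64 = $9,688.48

$9,688.48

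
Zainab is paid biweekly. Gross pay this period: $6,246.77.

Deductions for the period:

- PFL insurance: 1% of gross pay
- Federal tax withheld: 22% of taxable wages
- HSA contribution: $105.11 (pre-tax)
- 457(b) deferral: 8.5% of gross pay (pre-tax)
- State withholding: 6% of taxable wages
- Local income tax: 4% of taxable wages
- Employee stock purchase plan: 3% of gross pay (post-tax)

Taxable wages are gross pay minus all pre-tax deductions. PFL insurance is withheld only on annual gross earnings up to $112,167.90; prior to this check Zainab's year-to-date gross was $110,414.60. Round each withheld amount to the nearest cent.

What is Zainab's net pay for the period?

$3,610.33

457(b) deferral: $6,246.77 × 0.085 = $530.98
HSA contribution: $105.11
Pre-tax total = $530.98 + $105.11 = $636.09
Taxable wages = $6,246.77 − $636.09 = $5,610.68
Local income tax: $5,610.68 × 0.04 = $224.43
State withholding: $5,610.68 × 0.06 = $336.64
Federal tax withheld: $5,610.68 × 0.22 = $1,234.35
PFL insurance: only $112,167.90 − $110,414.60 = $1,753.30 of this check is subject → $1,753.30 × 0.01 = $17.53
Employee stock purchase plan: $6,246.77 × 0.03 = $187.40
Total deductions = $530.98 + $105.11 + $224.43 + $336.64 + $1,234.35 + $17.53 + $187.40 = $2,636.44
Net pay = $6,246.77 − $2,636.44 = $3,610.33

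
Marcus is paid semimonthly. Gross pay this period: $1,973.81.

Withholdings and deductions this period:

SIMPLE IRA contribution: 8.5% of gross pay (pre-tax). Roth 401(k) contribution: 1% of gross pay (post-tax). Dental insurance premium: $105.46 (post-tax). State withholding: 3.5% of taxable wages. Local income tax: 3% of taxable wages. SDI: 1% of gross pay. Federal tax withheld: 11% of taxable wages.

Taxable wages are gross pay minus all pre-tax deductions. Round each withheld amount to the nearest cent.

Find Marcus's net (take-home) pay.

$1,345.05

SIMPLE IRA contribution: $1,973.81 × 0.085 = $167.77
Taxable wages = $1,973.81 − $167.77 = $1,806.04
Federal tax withheld: $1,806.04 × 0.11 = $198.66
Local income tax: $1,806.04 × 0.03 = $54.18
State withholding: $1,806.04 × 0.035 = $63.21
SDI: $1,973.81 × 0.01 = $19.74
Dental insurance premium: $105.46
Roth 401(k) contribution: $1,973.81 × 0.01 = $19.74
Total deductions = $167.77 + $198.66 + $54.18 + $63.21 + $19.74 + $105.46 + $19.74 = $628.76
Net pay = $1,973.81 − $628.76 = $1,345.05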